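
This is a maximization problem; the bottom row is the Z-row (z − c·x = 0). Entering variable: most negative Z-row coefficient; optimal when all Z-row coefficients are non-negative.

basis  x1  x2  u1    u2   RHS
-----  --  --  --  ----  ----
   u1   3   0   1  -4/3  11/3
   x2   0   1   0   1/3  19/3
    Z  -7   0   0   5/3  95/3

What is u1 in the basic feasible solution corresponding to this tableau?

u1 is basic (row 1); its value is the RHS of that row, 11/3.

11/3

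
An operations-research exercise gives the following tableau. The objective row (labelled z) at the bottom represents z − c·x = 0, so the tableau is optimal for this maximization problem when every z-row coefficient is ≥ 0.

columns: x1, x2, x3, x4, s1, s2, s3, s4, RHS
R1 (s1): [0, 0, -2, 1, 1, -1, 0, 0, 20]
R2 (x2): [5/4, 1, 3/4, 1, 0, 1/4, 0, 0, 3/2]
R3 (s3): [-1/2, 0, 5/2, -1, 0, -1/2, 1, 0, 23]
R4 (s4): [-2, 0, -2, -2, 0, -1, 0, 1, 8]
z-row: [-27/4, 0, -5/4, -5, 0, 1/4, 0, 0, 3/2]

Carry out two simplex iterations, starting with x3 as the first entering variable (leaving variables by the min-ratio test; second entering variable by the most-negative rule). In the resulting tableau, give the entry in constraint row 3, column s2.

-2/5

Ratio test on column x3 — row 1: entry -2 ≤ 0; row 2: (3/2)/(3/4) = 2; row 3: 23/(5/2) = 46/5; row 4: entry -2 ≤ 0. Minimum is 2 at row 2 (x2 leaves); pivot element 3/4.
Divide row 2 by 3/4; eliminate column x3 from the other rows.
Second iteration: most negative z-row entry is -14/3 in column x1, so x1 enters.
Ratio test on column x1 — row 1: 24/(10/3) = 36/5; row 2: 2/(5/3) = 6/5; row 3: entry -14/3 ≤ 0; row 4: 12/(4/3) = 9. Minimum is 6/5 at row 2 (x3 leaves); pivot element 5/3.
Divide row 2 by 5/3; eliminate column x1 from the other rows.
After both pivots, the entry at constraint row 3, column s2 is -2/5.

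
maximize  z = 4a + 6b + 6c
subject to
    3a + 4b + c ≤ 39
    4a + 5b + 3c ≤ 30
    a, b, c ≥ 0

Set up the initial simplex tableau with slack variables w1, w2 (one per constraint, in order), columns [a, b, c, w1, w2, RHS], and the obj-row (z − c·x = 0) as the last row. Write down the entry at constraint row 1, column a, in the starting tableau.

3

Constraint 1 has coefficient 3 on a.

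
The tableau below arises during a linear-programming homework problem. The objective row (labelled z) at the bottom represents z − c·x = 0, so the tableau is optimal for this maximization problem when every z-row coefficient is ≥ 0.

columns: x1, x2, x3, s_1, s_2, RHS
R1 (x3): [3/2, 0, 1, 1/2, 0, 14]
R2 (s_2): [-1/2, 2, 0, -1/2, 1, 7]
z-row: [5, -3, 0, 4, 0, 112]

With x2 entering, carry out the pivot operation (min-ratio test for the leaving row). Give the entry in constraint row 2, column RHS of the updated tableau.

7/2

Ratio test on column x2 — row 1: entry 0 ≤ 0; row 2: 7/2 = 7/2. Minimum is 7/2 at row 2 (s_2 leaves); pivot element 2.
Divide row 2 by 2; eliminate column x2 from the other rows.
In the new row 2, the RHS entry is the old entry divided by the pivot: 7/2 = 7/2.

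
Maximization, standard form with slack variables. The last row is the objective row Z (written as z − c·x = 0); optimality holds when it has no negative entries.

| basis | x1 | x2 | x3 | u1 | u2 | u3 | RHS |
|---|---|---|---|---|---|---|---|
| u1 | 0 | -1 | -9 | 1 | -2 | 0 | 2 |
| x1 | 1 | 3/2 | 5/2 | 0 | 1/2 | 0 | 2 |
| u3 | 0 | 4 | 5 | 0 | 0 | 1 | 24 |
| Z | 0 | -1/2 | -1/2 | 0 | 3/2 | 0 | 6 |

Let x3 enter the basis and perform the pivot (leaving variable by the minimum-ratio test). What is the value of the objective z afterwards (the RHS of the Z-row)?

32/5

Ratio test on column x3 — row 1: entry -9 ≤ 0; row 2: 2/(5/2) = 4/5; row 3: 24/5 = 24/5. Minimum is 4/5 at row 2 (x1 leaves); pivot element 5/2.
Pivot on row 2; the Z-row RHS becomes 6 − (-1/2)·(4/5) = 32/5.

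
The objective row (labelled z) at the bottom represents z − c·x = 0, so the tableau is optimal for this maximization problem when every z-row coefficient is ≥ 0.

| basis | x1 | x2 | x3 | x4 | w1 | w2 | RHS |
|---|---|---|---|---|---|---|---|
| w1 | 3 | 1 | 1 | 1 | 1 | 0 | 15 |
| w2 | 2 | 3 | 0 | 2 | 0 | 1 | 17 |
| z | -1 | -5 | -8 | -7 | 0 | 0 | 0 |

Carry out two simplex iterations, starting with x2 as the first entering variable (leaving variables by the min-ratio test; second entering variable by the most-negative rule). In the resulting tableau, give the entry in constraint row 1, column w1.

1

Ratio test on column x2 — row 1: 15/1 = 15; row 2: 17/3 = 17/3. Minimum is 17/3 at row 2 (w2 leaves); pivot element 3.
Divide row 2 by 3; eliminate column x2 from the other rows.
Second iteration: most negative z-row entry is -8 in column x3, so x3 enters.
Ratio test on column x3 — row 1: (28/3)/1 = 28/3; row 2: entry 0 ≤ 0. Minimum is 28/3 at row 1 (w1 leaves); pivot element 1.
Divide row 1 by 1; eliminate column x3 from the other rows.
After both pivots, the entry at constraint row 1, column w1 is 1.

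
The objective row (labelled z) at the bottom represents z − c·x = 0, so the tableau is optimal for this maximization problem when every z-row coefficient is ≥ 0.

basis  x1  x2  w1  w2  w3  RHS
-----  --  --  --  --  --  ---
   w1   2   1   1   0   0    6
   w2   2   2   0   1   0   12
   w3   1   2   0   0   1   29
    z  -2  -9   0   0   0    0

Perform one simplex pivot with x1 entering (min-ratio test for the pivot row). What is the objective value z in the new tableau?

Ratio test on column x1 — row 1: 6/2 = 3; row 2: 12/2 = 6; row 3: 29/1 = 29. Minimum is 3 at row 1 (w1 leaves); pivot element 2.
Pivot on row 1; the z-row RHS becomes 0 − (-2)·3 = 6.

6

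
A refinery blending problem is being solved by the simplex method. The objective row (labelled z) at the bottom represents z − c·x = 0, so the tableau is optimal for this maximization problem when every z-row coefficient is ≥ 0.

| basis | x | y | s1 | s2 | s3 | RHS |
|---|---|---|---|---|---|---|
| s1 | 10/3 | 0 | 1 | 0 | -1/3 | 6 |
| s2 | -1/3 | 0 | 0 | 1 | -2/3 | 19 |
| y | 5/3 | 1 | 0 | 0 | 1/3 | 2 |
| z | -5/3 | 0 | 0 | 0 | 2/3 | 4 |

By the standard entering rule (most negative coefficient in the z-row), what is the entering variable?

x

Negative z-row entries: x: -5/3.
The most negative is -5/3 in column x, so x enters.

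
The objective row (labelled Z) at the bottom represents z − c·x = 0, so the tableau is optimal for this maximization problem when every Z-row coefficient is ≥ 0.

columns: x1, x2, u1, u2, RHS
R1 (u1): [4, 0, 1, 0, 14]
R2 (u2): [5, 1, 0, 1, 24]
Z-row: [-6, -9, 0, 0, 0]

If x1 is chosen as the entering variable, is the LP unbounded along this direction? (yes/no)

Column x1 has positive entries in row(s) 1, 2, so the ratio test bounds it — not unbounded.

no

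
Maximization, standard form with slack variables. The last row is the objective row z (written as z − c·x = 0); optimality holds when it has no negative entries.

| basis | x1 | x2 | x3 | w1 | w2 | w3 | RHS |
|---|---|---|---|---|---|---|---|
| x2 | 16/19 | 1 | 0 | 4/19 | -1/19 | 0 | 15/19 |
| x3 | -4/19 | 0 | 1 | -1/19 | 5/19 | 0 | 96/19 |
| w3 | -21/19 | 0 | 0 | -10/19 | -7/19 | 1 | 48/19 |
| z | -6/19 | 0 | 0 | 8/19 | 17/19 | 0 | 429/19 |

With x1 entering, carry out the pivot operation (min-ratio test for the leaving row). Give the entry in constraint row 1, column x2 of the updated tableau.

Ratio test on column x1 — row 1: (15/19)/(16/19) = 15/16; row 2: entry -4/19 ≤ 0; row 3: entry -21/19 ≤ 0. Minimum is 15/16 at row 1 (x2 leaves); pivot element 16/19.
Divide row 1 by 16/19; eliminate column x1 from the other rows.
In the new row 1, the x2 entry is the old entry divided by the pivot: 1/(16/19) = 19/16.

19/16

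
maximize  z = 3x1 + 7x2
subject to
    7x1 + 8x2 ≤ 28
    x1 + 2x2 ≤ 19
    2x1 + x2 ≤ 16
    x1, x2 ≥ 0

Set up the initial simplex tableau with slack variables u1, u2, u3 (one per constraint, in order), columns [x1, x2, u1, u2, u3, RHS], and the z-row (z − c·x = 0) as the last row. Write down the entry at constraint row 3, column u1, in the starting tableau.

0

Slack u1 belongs to constraint 1; its column is the unit vector e_1, so the entry in row 3 is 0.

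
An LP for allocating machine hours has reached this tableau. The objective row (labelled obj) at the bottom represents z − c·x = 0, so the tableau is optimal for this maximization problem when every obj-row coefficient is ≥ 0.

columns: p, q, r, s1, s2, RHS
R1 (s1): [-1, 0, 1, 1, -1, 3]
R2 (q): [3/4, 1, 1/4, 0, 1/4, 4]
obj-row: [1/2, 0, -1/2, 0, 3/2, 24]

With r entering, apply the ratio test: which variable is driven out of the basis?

s1

Column r entries and ratios — s1: 3/1 = 3; q: 4/(1/4) = 16.
Smallest ratio is 3 in the row of s1, so s1 leaves.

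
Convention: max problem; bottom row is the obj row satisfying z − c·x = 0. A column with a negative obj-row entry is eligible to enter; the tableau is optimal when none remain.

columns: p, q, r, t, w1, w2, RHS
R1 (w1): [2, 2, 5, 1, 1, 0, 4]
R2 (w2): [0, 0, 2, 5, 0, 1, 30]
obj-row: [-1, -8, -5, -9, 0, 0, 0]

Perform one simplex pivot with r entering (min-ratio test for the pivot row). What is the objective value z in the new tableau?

Ratio test on column r — row 1: 4/5 = 4/5; row 2: 30/2 = 15. Minimum is 4/5 at row 1 (w1 leaves); pivot element 5.
Pivot on row 1; the obj-row RHS becomes 0 − (-5)·(4/5) = 4.

4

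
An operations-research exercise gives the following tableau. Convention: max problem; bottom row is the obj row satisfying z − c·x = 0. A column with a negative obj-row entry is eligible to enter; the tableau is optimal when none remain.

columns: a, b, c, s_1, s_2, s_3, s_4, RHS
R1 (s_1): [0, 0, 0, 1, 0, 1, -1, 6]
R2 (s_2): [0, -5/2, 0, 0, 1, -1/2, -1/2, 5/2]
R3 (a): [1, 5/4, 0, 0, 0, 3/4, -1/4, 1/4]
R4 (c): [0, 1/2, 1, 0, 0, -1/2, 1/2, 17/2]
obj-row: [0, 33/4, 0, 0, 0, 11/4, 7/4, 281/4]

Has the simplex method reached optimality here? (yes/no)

yes

Every obj-row coefficient is ≥ 0, so the tableau is optimal.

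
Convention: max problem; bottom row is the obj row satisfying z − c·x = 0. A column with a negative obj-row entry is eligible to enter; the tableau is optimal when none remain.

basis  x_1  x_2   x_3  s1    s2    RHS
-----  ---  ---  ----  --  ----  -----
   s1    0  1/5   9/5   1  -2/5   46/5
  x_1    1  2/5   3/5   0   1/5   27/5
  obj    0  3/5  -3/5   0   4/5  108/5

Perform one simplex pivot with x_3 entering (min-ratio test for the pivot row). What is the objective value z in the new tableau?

Ratio test on column x_3 — row 1: (46/5)/(9/5) = 46/9; row 2: (27/5)/(3/5) = 9. Minimum is 46/9 at row 1 (s1 leaves); pivot element 9/5.
Pivot on row 1; the obj-row RHS becomes 108/5 − (-3/5)·(46/9) = 74/3.

74/3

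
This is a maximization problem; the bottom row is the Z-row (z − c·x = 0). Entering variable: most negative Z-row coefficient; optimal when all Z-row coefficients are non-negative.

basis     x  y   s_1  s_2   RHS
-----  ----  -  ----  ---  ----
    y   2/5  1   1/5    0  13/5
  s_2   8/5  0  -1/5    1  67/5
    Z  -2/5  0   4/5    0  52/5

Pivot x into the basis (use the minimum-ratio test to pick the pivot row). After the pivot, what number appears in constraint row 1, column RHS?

13/2

Ratio test on column x — row 1: (13/5)/(2/5) = 13/2; row 2: (67/5)/(8/5) = 67/8. Minimum is 13/2 at row 1 (y leaves); pivot element 2/5.
Divide row 1 by 2/5; eliminate column x from the other rows.
In the new row 1, the RHS entry is the old entry divided by the pivot: (13/5)/(2/5) = 13/2.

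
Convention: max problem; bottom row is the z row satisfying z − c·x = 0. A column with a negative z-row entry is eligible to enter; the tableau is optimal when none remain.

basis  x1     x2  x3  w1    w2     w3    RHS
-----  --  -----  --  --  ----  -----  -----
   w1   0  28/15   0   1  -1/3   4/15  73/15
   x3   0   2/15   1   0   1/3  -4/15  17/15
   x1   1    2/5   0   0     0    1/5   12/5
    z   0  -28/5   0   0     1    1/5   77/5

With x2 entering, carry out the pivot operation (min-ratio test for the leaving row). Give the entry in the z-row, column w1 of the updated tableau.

3

Ratio test on column x2 — row 1: (73/15)/(28/15) = 73/28; row 2: (17/15)/(2/15) = 17/2; row 3: (12/5)/(2/5) = 6. Minimum is 73/28 at row 1 (w1 leaves); pivot element 28/15.
Divide row 1 by 28/15; eliminate column x2 from the other rows.
z-row update in column w1: 0 − (-28/5)·(15/28) = 3.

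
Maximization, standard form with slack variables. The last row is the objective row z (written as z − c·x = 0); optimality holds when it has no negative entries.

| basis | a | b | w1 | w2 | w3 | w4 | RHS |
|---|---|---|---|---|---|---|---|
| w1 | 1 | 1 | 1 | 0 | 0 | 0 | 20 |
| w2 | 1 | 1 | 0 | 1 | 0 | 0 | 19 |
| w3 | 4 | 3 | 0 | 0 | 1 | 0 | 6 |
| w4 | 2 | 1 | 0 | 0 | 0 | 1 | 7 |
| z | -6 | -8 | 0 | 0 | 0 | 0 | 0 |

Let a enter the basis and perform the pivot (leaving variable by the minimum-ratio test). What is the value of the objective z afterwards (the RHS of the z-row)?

9

Ratio test on column a — row 1: 20/1 = 20; row 2: 19/1 = 19; row 3: 6/4 = 3/2; row 4: 7/2 = 7/2. Minimum is 3/2 at row 3 (w3 leaves); pivot element 4.
Pivot on row 3; the z-row RHS becomes 0 − (-6)·(3/2) = 9.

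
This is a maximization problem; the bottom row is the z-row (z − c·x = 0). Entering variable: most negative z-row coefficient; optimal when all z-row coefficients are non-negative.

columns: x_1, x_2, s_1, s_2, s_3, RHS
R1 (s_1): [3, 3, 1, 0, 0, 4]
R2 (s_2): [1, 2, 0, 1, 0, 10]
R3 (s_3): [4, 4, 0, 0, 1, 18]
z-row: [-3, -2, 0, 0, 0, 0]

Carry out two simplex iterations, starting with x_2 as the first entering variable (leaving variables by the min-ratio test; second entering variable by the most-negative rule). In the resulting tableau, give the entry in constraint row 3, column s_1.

-4/3

Ratio test on column x_2 — row 1: 4/3 = 4/3; row 2: 10/2 = 5; row 3: 18/4 = 9/2. Minimum is 4/3 at row 1 (s_1 leaves); pivot element 3.
Divide row 1 by 3; eliminate column x_2 from the other rows.
Second iteration: most negative z-row entry is -1 in column x_1, so x_1 enters.
Ratio test on column x_1 — row 1: (4/3)/1 = 4/3; row 2: entry -1 ≤ 0; row 3: entry 0 ≤ 0. Minimum is 4/3 at row 1 (x_2 leaves); pivot element 1.
Divide row 1 by 1; eliminate column x_1 from the other rows.
After both pivots, the entry at constraint row 3, column s_1 is -4/3.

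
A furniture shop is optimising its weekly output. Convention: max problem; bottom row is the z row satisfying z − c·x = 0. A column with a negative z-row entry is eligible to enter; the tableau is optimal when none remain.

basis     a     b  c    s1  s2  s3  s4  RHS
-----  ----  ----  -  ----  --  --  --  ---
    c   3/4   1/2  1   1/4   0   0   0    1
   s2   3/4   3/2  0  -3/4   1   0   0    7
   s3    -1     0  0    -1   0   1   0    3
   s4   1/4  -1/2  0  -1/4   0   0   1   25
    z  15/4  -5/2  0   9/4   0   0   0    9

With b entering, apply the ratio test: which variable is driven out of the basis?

Column b entries and ratios — c: 1/(1/2) = 2; s2: 7/(3/2) = 14/3; s3: 0 ≤ 0, skip; s4: -1/2 ≤ 0, skip.
Smallest ratio is 2 in the row of c, so c leaves.

c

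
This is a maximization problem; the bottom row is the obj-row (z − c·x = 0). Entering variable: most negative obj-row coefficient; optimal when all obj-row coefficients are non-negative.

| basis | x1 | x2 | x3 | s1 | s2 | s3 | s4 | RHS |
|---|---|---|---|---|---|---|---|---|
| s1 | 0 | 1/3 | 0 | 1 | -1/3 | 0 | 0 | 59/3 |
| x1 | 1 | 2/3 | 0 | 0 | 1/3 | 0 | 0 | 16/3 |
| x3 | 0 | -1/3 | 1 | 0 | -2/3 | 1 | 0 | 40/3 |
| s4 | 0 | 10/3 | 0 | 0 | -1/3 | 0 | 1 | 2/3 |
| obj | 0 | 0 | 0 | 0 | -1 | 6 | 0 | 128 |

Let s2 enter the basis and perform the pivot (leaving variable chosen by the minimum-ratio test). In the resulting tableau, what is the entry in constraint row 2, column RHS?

Ratio test on column s2 — row 1: entry -1/3 ≤ 0; row 2: (16/3)/(1/3) = 16; row 3: entry -2/3 ≤ 0; row 4: entry -1/3 ≤ 0. Minimum is 16 at row 2 (x1 leaves); pivot element 1/3.
Divide row 2 by 1/3; eliminate column s2 from the other rows.
In the new row 2, the RHS entry is the old entry divided by the pivot: (16/3)/(1/3) = 16.

16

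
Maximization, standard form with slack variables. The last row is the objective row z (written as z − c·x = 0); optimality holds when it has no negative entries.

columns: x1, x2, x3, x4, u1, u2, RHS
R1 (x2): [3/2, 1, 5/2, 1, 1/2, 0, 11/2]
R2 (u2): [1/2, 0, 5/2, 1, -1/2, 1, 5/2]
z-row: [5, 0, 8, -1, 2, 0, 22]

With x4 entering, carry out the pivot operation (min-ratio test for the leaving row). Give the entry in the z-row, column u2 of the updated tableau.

1

Ratio test on column x4 — row 1: (11/2)/1 = 11/2; row 2: (5/2)/1 = 5/2. Minimum is 5/2 at row 2 (u2 leaves); pivot element 1.
Divide row 2 by 1; eliminate column x4 from the other rows.
z-row update in column u2: 0 − (-1)·1 = 1.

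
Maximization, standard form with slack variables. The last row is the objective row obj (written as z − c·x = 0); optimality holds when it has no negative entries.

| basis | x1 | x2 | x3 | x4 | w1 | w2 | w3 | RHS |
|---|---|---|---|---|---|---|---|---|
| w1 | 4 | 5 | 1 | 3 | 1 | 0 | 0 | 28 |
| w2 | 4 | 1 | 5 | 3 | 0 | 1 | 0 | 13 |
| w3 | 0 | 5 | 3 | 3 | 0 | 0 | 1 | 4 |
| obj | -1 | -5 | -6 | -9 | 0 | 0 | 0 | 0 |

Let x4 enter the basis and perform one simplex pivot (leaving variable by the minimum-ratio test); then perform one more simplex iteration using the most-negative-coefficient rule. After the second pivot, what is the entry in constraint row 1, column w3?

0

Ratio test on column x4 — row 1: 28/3 = 28/3; row 2: 13/3 = 13/3; row 3: 4/3 = 4/3. Minimum is 4/3 at row 3 (w3 leaves); pivot element 3.
Divide row 3 by 3; eliminate column x4 from the other rows.
Second iteration: most negative obj-row entry is -1 in column x1, so x1 enters.
Ratio test on column x1 — row 1: 24/4 = 6; row 2: 9/4 = 9/4; row 3: entry 0 ≤ 0. Minimum is 9/4 at row 2 (w2 leaves); pivot element 4.
Divide row 2 by 4; eliminate column x1 from the other rows.
After both pivots, the entry at constraint row 1, column w3 is 0.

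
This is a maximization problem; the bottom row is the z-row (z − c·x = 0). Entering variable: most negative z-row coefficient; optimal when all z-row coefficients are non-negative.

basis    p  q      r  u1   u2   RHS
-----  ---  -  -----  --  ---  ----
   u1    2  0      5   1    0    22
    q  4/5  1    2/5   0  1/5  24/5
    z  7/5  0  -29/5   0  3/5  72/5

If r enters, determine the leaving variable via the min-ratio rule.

u1

Column r entries and ratios — u1: 22/5 = 22/5; q: (24/5)/(2/5) = 12.
Smallest ratio is 22/5 in the row of u1, so u1 leaves.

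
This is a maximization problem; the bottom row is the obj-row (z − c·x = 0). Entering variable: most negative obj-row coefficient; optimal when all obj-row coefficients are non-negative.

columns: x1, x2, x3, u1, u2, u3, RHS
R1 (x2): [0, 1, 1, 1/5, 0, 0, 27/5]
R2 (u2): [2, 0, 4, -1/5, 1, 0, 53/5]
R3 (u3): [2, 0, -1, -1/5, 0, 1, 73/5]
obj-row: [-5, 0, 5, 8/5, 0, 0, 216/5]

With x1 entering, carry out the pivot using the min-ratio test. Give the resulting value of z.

697/10

Ratio test on column x1 — row 1: entry 0 ≤ 0; row 2: (53/5)/2 = 53/10; row 3: (73/5)/2 = 73/10. Minimum is 53/10 at row 2 (u2 leaves); pivot element 2.
Pivot on row 2; the obj-row RHS becomes 216/5 − (-5)·(53/10) = 697/10.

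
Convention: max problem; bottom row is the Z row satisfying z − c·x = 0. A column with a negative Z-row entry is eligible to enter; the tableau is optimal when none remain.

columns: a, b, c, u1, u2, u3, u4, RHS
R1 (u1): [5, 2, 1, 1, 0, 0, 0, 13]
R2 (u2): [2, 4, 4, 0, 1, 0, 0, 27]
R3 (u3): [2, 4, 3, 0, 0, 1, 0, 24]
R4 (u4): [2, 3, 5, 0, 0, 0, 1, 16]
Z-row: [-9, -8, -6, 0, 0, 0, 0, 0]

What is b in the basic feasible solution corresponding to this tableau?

0

b is not in the basis, so in the current basic feasible solution b = 0.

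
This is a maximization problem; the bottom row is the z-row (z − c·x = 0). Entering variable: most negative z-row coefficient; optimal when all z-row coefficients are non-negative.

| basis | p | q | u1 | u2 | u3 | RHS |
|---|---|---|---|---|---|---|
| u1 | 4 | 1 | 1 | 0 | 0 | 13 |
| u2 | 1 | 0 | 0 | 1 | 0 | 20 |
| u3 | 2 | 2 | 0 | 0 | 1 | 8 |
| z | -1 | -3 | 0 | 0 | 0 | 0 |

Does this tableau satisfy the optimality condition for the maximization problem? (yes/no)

no

The z-row has a negative entry -3 in column q, so it is not optimal.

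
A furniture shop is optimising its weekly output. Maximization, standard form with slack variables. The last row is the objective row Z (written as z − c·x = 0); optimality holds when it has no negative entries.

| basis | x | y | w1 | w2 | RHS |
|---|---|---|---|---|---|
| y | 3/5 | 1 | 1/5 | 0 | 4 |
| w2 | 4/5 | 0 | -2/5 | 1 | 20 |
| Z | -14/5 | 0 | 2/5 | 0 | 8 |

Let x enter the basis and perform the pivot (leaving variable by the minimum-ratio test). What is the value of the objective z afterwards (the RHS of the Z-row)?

80/3

Ratio test on column x — row 1: 4/(3/5) = 20/3; row 2: 20/(4/5) = 25. Minimum is 20/3 at row 1 (y leaves); pivot element 3/5.
Pivot on row 1; the Z-row RHS becomes 8 − (-14/5)·(20/3) = 80/3.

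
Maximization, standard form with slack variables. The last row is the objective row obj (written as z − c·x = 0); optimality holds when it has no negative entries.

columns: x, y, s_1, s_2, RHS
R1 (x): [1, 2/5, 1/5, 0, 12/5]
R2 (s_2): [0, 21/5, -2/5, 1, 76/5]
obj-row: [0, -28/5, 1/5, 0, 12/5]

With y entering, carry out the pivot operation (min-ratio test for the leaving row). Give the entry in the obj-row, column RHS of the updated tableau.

68/3

Ratio test on column y — row 1: (12/5)/(2/5) = 6; row 2: (76/5)/(21/5) = 76/21. Minimum is 76/21 at row 2 (s_2 leaves); pivot element 21/5.
Divide row 2 by 21/5; eliminate column y from the other rows.
obj-row update in column RHS: 12/5 − (-28/5)·(76/21) = 68/3.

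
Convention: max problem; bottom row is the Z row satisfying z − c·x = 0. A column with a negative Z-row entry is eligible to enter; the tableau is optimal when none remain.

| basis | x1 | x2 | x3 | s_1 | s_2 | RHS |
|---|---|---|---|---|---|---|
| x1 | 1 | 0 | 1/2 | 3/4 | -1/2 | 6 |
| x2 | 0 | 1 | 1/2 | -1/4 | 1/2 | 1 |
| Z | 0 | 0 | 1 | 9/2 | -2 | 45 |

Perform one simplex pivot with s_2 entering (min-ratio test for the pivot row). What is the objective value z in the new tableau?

49

Ratio test on column s_2 — row 1: entry -1/2 ≤ 0; row 2: 1/(1/2) = 2. Minimum is 2 at row 2 (x2 leaves); pivot element 1/2.
Pivot on row 2; the Z-row RHS becomes 45 − (-2)·2 = 49.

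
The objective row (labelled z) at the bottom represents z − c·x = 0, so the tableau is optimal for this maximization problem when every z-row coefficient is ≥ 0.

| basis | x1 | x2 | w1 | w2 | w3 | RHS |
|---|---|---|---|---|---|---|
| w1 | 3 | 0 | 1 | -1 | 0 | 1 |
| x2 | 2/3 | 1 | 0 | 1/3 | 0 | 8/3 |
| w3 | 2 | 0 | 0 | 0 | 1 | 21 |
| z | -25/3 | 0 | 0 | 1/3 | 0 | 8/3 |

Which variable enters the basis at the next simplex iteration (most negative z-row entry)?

Negative z-row entries: x1: -25/3.
The most negative is -25/3 in column x1, so x1 enters.

x1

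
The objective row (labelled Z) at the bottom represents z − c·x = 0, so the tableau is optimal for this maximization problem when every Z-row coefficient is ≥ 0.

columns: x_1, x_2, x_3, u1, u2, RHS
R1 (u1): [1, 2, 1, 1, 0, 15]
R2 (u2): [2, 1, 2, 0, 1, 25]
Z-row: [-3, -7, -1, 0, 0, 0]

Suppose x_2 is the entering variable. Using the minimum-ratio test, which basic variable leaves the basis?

Column x_2 entries and ratios — u1: 15/2 = 15/2; u2: 25/1 = 25.
Smallest ratio is 15/2 in the row of u1, so u1 leaves.

u1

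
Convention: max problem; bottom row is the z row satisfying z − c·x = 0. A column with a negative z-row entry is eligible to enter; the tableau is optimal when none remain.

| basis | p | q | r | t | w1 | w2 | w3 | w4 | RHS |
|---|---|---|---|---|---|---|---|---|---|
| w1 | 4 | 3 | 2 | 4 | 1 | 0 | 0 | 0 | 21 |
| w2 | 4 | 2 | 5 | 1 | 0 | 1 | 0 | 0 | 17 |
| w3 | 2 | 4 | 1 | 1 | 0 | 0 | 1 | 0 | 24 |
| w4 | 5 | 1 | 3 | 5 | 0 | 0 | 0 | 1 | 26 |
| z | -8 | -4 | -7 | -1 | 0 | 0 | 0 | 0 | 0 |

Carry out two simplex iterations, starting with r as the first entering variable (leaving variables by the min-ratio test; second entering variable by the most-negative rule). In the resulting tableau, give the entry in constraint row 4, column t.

15/4

Ratio test on column r — row 1: 21/2 = 21/2; row 2: 17/5 = 17/5; row 3: 24/1 = 24; row 4: 26/3 = 26/3. Minimum is 17/5 at row 2 (w2 leaves); pivot element 5.
Divide row 2 by 5; eliminate column r from the other rows.
Second iteration: most negative z-row entry is -12/5 in column p, so p enters.
Ratio test on column p — row 1: (71/5)/(12/5) = 71/12; row 2: (17/5)/(4/5) = 17/4; row 3: (103/5)/(6/5) = 103/6; row 4: (79/5)/(13/5) = 79/13. Minimum is 17/4 at row 2 (r leaves); pivot element 4/5.
Divide row 2 by 4/5; eliminate column p from the other rows.
After both pivots, the entry at constraint row 4, column t is 15/4.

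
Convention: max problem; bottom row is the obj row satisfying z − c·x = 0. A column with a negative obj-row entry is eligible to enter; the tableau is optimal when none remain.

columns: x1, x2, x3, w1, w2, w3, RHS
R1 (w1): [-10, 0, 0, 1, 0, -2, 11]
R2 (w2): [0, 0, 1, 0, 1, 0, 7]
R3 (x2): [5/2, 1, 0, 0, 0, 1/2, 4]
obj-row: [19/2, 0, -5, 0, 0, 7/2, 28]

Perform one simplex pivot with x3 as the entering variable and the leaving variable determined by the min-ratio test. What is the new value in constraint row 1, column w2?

Ratio test on column x3 — row 1: entry 0 ≤ 0; row 2: 7/1 = 7; row 3: entry 0 ≤ 0. Minimum is 7 at row 2 (w2 leaves); pivot element 1.
Divide row 2 by 1; eliminate column x3 from the other rows.
Row 1 update in column w2: 0 − 0·1 = 0.

0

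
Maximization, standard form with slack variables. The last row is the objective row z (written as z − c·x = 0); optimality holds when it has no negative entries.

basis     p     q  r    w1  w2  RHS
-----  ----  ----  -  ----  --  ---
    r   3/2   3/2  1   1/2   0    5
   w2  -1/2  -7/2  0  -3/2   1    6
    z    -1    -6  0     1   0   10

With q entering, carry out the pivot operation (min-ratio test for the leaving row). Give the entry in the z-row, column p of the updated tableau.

5

Ratio test on column q — row 1: 5/(3/2) = 10/3; row 2: entry -7/2 ≤ 0. Minimum is 10/3 at row 1 (r leaves); pivot element 3/2.
Divide row 1 by 3/2; eliminate column q from the other rows.
z-row update in column p: -1 − (-6)·1 = 5.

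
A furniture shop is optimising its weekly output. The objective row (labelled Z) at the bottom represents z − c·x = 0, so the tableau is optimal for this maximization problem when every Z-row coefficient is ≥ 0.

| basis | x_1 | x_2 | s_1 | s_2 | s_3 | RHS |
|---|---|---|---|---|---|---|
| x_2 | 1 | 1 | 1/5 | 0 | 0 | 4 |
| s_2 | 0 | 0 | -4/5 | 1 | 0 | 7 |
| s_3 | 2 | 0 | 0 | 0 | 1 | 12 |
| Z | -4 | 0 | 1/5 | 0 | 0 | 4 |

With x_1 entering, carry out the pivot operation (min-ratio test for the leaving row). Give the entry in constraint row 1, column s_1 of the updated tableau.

1/5

Ratio test on column x_1 — row 1: 4/1 = 4; row 2: entry 0 ≤ 0; row 3: 12/2 = 6. Minimum is 4 at row 1 (x_2 leaves); pivot element 1.
Divide row 1 by 1; eliminate column x_1 from the other rows.
In the new row 1, the s_1 entry is the old entry divided by the pivot: (1/5)/1 = 1/5.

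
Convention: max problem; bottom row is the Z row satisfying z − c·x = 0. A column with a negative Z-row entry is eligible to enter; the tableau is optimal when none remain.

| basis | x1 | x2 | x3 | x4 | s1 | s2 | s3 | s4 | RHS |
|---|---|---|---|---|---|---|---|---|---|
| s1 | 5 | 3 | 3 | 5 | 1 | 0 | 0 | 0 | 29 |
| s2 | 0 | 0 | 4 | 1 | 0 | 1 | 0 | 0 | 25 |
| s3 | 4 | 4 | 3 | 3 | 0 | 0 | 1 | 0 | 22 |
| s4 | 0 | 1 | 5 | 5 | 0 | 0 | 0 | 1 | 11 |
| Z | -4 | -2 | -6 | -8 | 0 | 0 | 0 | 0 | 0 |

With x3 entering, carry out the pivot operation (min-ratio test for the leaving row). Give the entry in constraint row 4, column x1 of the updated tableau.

0

Ratio test on column x3 — row 1: 29/3 = 29/3; row 2: 25/4 = 25/4; row 3: 22/3 = 22/3; row 4: 11/5 = 11/5. Minimum is 11/5 at row 4 (s4 leaves); pivot element 5.
Divide row 4 by 5; eliminate column x3 from the other rows.
In the new row 4, the x1 entry is the old entry divided by the pivot: 0/5 = 0.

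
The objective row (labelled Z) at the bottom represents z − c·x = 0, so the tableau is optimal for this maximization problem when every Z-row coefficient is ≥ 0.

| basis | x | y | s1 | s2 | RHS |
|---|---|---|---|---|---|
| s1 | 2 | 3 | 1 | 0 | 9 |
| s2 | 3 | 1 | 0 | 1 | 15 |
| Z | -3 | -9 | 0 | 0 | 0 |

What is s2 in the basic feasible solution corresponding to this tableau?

s2 is basic (row 2); its value is the RHS of that row, 15.

15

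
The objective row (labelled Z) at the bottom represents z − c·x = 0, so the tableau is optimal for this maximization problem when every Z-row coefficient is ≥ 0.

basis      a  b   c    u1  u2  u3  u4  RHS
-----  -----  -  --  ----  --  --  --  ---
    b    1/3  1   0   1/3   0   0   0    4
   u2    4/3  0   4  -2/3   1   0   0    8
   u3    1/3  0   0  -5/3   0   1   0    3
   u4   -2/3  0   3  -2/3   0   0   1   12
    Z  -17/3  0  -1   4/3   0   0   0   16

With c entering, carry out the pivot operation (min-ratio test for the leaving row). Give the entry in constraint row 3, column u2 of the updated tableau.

0

Ratio test on column c — row 1: entry 0 ≤ 0; row 2: 8/4 = 2; row 3: entry 0 ≤ 0; row 4: 12/3 = 4. Minimum is 2 at row 2 (u2 leaves); pivot element 4.
Divide row 2 by 4; eliminate column c from the other rows.
Row 3 update in column u2: 0 − 0·(1/4) = 0.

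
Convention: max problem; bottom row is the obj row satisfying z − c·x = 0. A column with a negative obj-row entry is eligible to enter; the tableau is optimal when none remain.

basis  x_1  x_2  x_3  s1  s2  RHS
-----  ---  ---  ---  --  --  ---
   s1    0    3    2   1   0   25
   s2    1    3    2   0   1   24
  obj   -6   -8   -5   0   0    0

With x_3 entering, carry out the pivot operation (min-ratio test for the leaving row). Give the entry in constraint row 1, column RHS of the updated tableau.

Ratio test on column x_3 — row 1: 25/2 = 25/2; row 2: 24/2 = 12. Minimum is 12 at row 2 (s2 leaves); pivot element 2.
Divide row 2 by 2; eliminate column x_3 from the other rows.
Row 1 update in column RHS: 25 − 2·12 = 1.

1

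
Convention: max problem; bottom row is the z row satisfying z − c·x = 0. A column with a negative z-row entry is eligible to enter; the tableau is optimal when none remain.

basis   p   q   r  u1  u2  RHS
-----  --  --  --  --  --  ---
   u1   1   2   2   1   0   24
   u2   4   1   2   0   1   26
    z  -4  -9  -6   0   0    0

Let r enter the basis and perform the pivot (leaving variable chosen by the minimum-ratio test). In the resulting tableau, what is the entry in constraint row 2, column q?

Ratio test on column r — row 1: 24/2 = 12; row 2: 26/2 = 13. Minimum is 12 at row 1 (u1 leaves); pivot element 2.
Divide row 1 by 2; eliminate column r from the other rows.
Row 2 update in column q: 1 − 2·1 = -1.

-1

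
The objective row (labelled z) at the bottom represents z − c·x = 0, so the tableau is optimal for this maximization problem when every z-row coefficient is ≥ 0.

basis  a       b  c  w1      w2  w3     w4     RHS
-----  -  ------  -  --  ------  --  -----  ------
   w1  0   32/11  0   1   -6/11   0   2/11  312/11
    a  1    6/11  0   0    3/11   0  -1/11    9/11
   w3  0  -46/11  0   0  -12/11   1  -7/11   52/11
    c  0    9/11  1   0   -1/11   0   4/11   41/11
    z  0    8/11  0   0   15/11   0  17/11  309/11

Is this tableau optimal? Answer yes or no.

yes

Every z-row coefficient is ≥ 0, so the tableau is optimal.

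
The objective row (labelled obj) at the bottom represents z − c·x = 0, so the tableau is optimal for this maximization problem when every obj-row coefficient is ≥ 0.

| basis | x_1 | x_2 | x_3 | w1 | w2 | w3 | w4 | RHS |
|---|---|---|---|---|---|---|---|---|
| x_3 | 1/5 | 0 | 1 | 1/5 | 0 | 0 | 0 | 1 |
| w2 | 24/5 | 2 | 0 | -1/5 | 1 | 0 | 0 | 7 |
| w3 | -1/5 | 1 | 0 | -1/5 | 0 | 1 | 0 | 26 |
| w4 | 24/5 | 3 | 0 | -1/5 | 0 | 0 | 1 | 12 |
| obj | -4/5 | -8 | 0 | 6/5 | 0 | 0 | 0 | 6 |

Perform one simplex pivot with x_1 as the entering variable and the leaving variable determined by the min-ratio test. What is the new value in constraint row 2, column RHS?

35/24

Ratio test on column x_1 — row 1: 1/(1/5) = 5; row 2: 7/(24/5) = 35/24; row 3: entry -1/5 ≤ 0; row 4: 12/(24/5) = 5/2. Minimum is 35/24 at row 2 (w2 leaves); pivot element 24/5.
Divide row 2 by 24/5; eliminate column x_1 from the other rows.
In the new row 2, the RHS entry is the old entry divided by the pivot: 7/(24/5) = 35/24.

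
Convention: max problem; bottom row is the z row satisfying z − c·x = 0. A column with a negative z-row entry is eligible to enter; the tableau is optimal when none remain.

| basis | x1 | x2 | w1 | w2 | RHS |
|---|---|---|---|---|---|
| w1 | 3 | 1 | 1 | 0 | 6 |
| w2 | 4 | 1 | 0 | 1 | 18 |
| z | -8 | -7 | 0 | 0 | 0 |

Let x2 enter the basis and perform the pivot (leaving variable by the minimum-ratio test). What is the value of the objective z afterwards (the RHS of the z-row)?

Ratio test on column x2 — row 1: 6/1 = 6; row 2: 18/1 = 18. Minimum is 6 at row 1 (w1 leaves); pivot element 1.
Pivot on row 1; the z-row RHS becomes 0 − (-7)·6 = 42.

42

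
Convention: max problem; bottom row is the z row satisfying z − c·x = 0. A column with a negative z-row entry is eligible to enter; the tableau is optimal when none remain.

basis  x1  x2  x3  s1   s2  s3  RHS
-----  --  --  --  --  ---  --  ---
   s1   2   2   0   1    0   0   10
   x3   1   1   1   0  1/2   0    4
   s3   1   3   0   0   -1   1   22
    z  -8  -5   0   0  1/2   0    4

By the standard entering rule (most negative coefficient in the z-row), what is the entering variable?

x1

Negative z-row entries: x1: -8, x2: -5.
The most negative is -8 in column x1, so x1 enters.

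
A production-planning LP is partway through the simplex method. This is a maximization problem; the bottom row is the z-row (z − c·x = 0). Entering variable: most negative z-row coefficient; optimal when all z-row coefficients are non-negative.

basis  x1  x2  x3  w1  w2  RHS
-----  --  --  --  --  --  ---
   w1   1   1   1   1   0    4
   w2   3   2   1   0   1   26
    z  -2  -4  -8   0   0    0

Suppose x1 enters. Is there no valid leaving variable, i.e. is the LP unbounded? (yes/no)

no

Column x1 has positive entries in row(s) 1, 2, so the ratio test bounds it — not unbounded.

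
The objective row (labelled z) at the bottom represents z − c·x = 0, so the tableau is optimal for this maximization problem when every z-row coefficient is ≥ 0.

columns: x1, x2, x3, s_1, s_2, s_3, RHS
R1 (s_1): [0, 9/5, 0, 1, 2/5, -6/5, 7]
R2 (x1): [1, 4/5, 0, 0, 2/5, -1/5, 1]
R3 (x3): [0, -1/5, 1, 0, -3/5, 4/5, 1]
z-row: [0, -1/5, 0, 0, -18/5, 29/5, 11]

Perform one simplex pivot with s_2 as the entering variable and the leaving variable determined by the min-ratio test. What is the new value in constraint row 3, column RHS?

5/2

Ratio test on column s_2 — row 1: 7/(2/5) = 35/2; row 2: 1/(2/5) = 5/2; row 3: entry -3/5 ≤ 0. Minimum is 5/2 at row 2 (x1 leaves); pivot element 2/5.
Divide row 2 by 2/5; eliminate column s_2 from the other rows.
Row 3 update in column RHS: 1 − (-3/5)·(5/2) = 5/2.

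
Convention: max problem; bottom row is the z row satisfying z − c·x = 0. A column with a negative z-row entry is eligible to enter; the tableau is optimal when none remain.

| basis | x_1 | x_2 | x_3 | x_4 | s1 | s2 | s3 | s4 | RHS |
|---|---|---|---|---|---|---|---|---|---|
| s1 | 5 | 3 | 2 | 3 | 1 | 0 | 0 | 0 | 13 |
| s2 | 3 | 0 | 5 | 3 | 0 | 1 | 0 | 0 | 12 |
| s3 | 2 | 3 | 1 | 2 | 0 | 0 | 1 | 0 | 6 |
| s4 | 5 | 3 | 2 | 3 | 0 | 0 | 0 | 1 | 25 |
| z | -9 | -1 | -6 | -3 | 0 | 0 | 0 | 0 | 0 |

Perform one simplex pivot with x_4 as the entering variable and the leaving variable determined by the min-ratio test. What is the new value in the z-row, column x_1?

-6

Ratio test on column x_4 — row 1: 13/3 = 13/3; row 2: 12/3 = 4; row 3: 6/2 = 3; row 4: 25/3 = 25/3. Minimum is 3 at row 3 (s3 leaves); pivot element 2.
Divide row 3 by 2; eliminate column x_4 from the other rows.
z-row update in column x_1: -9 − (-3)·1 = -6.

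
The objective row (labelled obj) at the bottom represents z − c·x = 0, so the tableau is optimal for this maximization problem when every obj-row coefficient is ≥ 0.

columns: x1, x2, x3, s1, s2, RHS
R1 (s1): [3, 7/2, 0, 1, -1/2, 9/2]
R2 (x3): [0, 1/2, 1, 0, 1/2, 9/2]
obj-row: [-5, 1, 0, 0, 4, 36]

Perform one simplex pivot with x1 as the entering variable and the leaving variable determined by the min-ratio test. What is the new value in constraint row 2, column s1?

0

Ratio test on column x1 — row 1: (9/2)/3 = 3/2; row 2: entry 0 ≤ 0. Minimum is 3/2 at row 1 (s1 leaves); pivot element 3.
Divide row 1 by 3; eliminate column x1 from the other rows.
Row 2 update in column s1: 0 − 0·(1/3) = 0.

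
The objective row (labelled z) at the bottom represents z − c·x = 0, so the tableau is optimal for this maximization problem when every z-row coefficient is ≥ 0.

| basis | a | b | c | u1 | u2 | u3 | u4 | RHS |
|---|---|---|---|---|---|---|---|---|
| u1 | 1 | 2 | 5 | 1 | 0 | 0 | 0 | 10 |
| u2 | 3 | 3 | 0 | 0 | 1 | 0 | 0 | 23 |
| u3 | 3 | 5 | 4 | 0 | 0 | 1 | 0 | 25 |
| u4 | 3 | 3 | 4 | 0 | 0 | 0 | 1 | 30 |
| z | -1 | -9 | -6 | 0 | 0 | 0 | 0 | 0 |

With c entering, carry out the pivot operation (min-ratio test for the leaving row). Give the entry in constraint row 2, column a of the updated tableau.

Ratio test on column c — row 1: 10/5 = 2; row 2: entry 0 ≤ 0; row 3: 25/4 = 25/4; row 4: 30/4 = 15/2. Minimum is 2 at row 1 (u1 leaves); pivot element 5.
Divide row 1 by 5; eliminate column c from the other rows.
Row 2 update in column a: 3 − 0·(1/5) = 3.

3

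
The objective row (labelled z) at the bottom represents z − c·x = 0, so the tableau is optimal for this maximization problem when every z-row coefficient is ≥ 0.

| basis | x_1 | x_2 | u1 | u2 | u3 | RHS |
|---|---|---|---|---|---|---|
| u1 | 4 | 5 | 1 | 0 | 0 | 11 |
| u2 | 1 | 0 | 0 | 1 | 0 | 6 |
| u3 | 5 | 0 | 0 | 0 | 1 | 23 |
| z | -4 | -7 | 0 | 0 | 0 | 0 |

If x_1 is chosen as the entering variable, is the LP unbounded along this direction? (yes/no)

no

Column x_1 has positive entries in row(s) 1, 2, 3, so the ratio test bounds it — not unbounded.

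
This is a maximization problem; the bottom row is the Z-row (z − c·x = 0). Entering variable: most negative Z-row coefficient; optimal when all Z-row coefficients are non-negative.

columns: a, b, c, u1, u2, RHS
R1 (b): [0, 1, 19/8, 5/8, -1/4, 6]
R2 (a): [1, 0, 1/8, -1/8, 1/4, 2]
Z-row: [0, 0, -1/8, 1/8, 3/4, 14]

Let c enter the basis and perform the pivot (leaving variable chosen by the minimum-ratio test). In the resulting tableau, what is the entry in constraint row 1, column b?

Ratio test on column c — row 1: 6/(19/8) = 48/19; row 2: 2/(1/8) = 16. Minimum is 48/19 at row 1 (b leaves); pivot element 19/8.
Divide row 1 by 19/8; eliminate column c from the other rows.
In the new row 1, the b entry is the old entry divided by the pivot: 1/(19/8) = 8/19.

8/19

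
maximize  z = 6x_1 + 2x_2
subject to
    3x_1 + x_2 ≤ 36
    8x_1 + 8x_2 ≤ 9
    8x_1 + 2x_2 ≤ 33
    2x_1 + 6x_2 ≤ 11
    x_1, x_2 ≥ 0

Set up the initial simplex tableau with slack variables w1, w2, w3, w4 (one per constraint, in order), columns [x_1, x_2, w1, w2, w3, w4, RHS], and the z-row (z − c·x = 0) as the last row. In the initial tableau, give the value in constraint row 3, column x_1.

Constraint 3 has coefficient 8 on x_1.

8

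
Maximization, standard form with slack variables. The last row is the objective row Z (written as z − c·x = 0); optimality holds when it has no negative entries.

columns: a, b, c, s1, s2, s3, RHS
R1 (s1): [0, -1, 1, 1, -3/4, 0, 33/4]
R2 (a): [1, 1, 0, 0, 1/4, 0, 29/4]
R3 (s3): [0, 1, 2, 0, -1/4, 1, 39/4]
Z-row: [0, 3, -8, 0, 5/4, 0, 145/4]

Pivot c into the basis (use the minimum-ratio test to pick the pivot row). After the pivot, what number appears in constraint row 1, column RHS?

Ratio test on column c — row 1: (33/4)/1 = 33/4; row 2: entry 0 ≤ 0; row 3: (39/4)/2 = 39/8. Minimum is 39/8 at row 3 (s3 leaves); pivot element 2.
Divide row 3 by 2; eliminate column c from the other rows.
Row 1 update in column RHS: 33/4 − 1·(39/8) = 27/8.

27/8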